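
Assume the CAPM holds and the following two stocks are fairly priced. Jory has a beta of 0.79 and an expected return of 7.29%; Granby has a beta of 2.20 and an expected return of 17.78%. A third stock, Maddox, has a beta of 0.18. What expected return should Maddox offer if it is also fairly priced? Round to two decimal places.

2.75%

MRP (SML slope) = (17.78% − 7.29%) / (2.20 − 0.79) = 10.49% / 1.41 = 7.4397%
R_f (intercept) = 7.29% − 0.79 × 7.4397% = 1.4126%
E(R_Maddox) = R_f + β × MRP = 1.4126% + 0.18 × 7.4397% = 2.75%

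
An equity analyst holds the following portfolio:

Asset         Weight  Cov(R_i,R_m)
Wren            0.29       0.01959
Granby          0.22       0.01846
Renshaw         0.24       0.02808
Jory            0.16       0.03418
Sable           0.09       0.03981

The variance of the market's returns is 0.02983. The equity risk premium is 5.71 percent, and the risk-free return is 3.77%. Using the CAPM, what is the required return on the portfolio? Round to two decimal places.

β_Wren = 0.01959 / 0.02983 = 0.6567
β_Granby = 0.01846 / 0.02983 = 0.6188
β_Renshaw = 0.02808 / 0.02983 = 0.9413
β_Jory = 0.03418 / 0.02983 = 1.1458
β_Sable = 0.03981 / 0.02983 = 1.3346
β_P = Σ w_i β_i = 0.29×0.6567 + 0.22×0.6188 + 0.24×0.9413 + 0.16×1.1458 + 0.09×1.3346 = 0.8559
E(R_P) = R_f + β_P × MRP = 3.77% + 0.8559 × 5.71% = 8.66%

8.66%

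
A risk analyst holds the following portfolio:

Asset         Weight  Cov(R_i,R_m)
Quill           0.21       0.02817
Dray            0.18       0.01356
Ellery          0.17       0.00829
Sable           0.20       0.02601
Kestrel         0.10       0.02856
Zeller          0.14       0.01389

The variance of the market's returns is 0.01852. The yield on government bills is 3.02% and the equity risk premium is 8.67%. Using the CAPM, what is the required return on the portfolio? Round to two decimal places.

β_Quill = 0.02817 / 0.01852 = 1.5211
β_Dray = 0.01356 / 0.01852 = 0.7322
β_Ellery = 0.00829 / 0.01852 = 0.4476
β_Sable = 0.02601 / 0.01852 = 1.4044
β_Kestrel = 0.02856 / 0.01852 = 1.5421
β_Zeller = 0.01389 / 0.01852 = 0.7500
β_P = Σ w_i β_i = 0.21×1.5211 + 0.18×0.7322 + 0.17×0.4476 + 0.20×1.4044 + 0.10×1.5421 + 0.14×0.7500 = 1.0674
E(R_P) = R_f + β_P × MRP = 3.02% + 1.0674 × 8.67% = 12.27%

12.27%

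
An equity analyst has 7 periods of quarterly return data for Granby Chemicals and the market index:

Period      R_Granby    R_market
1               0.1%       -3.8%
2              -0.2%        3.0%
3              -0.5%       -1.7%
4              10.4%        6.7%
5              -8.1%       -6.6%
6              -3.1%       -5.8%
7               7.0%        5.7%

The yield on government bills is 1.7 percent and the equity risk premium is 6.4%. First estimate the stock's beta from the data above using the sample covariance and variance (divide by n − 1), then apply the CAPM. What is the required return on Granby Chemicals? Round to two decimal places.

8.20%

Mean R_i = (0.1 − 0.2 − 0.5 + 10.4 − 8.1 − 3.1 + 7.0) / 7 = 0.8000%
Mean R_m = (-3.8 + 3.0 − 1.7 + 6.7 − 6.6 − 5.8 + 5.7) / 7 = -0.3571%
Σ(R_i − R̄_i)(R_m − R̄_m) = 182.8900  ⇒  Cov = 182.8900 / 6 = 30.4817
Σ(R_m − R̄_m)² = 180.0171  ⇒  Var(R_m) = 180.0171 / 6 = 30.0029
β = Cov / Var(R_m) = 30.4817 / 30.0029 = 1.0160
E(R) = R_f + β × MRP = 1.7% + 1.0160 × 6.4% = 8.20%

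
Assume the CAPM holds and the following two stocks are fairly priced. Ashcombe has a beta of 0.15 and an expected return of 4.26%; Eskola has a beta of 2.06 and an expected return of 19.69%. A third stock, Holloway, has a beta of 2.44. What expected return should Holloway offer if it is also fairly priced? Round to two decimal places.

22.76%

MRP (SML slope) = (19.69% − 4.26%) / (2.06 − 0.15) = 15.43% / 1.91 = 8.0785%
R_f (intercept) = 4.26% − 0.15 × 8.0785% = 3.0482%
E(R_Holloway) = R_f + β × MRP = 3.0482% + 2.44 × 8.0785% = 22.76%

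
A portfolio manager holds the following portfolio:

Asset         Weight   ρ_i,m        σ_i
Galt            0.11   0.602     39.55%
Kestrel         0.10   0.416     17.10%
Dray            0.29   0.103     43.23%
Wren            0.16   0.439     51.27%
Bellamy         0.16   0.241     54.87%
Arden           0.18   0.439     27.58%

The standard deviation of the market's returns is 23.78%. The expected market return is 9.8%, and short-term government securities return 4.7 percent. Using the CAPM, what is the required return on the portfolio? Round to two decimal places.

β_Galt = 0.602 × 39.55% / 23.78% = 1.0012
β_Kestrel = 0.416 × 17.10% / 23.78% = 0.2991
β_Dray = 0.103 × 43.23% / 23.78% = 0.1872
β_Wren = 0.439 × 51.27% / 23.78% = 0.9465
β_Bellamy = 0.241 × 54.87% / 23.78% = 0.5561
β_Arden = 0.439 × 27.58% / 23.78% = 0.5092
β_P = Σ w_i β_i = 0.11×1.0012 + 0.10×0.2991 + 0.29×0.1872 + 0.16×0.9465 + 0.16×0.5561 + 0.18×0.5092 = 0.5264
MRP = 9.8% − 4.7% = 5.10%
E(R_P) = R_f + β_P × MRP = 4.7% + 0.5264 × 5.1% = 7.38%

7.38%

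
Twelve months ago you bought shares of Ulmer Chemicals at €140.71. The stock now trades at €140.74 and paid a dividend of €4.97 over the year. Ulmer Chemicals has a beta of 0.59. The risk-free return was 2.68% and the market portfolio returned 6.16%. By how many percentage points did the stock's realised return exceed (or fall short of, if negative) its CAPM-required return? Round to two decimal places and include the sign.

-1.18%

Realised HPR = (P1 + D1 − P0) / P0 = (140.74 + 4.97 − 140.71) / 140.71 = 5.00 / 140.71 = 3.5534%
MRP = 6.16% − 2.68% = 3.48%
CAPM required = R_f + β·MRP = 2.68% + 0.59 × 3.48% = 4.7332%
α = realised − required = 3.5534% − 4.7332% = -1.18%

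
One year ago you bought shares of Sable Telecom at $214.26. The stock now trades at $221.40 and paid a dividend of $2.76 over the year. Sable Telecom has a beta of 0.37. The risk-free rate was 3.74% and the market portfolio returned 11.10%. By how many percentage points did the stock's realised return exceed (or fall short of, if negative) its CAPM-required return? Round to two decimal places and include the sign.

-1.84%

Realised HPR = (P1 + D1 − P0) / P0 = (221.40 + 2.76 − 214.26) / 214.26 = 9.90 / 214.26 = 4.6206%
MRP = 11.10% − 3.74% = 7.36%
CAPM required = R_f + β·MRP = 3.74% + 0.37 × 7.36% = 6.4632%
α = realised − required = 4.6206% − 6.4632% = -1.84%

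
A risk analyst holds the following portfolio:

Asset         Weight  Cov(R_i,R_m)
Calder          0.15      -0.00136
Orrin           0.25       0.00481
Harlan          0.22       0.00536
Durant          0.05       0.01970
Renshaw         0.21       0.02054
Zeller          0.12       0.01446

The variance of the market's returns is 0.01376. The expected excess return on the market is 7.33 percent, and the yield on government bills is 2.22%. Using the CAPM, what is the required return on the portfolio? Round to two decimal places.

β_Calder = -0.00136 / 0.01376 = -0.0988
β_Orrin = 0.00481 / 0.01376 = 0.3496
β_Harlan = 0.00536 / 0.01376 = 0.3895
β_Durant = 0.01970 / 0.01376 = 1.4317
β_Renshaw = 0.02054 / 0.01376 = 1.4927
β_Zeller = 0.01446 / 0.01376 = 1.0509
β_P = Σ w_i β_i = 0.15×-0.0988 + 0.25×0.3496 + 0.22×0.3895 + 0.05×1.4317 + 0.21×1.4927 + 0.12×1.0509 = 0.6694
E(R_P) = R_f + β_P × MRP = 2.22% + 0.6694 × 7.33% = 7.13%

7.13%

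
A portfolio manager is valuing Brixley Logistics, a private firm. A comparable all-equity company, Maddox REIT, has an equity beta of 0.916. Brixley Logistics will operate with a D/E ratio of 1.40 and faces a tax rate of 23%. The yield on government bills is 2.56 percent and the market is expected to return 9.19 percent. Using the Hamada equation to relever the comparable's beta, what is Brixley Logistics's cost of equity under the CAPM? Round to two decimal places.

β_L = β_U × [1 + (1 − t)(D/E)] = 0.916 × [1 + (1 − 0.23) × 1.40]
    = 0.916 × [1 + 0.77 × 1.40] = 0.916 × 2.0780 = 1.9034
MRP = 9.19% − 2.56% = 6.63%
E(R) = R_f + β_L × MRP = 2.56% + 1.9034 × 6.63% = 15.18%

15.18%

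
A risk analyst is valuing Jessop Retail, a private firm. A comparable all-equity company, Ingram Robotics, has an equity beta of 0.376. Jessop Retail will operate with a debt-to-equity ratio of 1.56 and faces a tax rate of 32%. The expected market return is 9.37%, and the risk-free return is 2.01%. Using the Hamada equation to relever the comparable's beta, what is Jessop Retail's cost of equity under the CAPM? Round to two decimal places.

β_L = β_U × [1 + (1 − t)(D/E)] = 0.376 × [1 + (1 − 0.32) × 1.56]
    = 0.376 × [1 + 0.68 × 1.56] = 0.376 × 2.0608 = 0.7749
MRP = 9.37% − 2.01% = 7.36%
E(R) = R_f + β_L × MRP = 2.01% + 0.7749 × 7.36% = 7.71%

7.71%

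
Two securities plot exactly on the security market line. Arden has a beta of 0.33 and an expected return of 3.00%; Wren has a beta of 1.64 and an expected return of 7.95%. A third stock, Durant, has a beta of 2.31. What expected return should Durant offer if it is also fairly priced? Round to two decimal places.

10.48%

MRP (SML slope) = (7.95% − 3.00%) / (1.64 − 0.33) = 4.95% / 1.31 = 3.7786%
R_f (intercept) = 3.00% − 0.33 × 3.7786% = 1.7531%
E(R_Durant) = R_f + β × MRP = 1.7531% + 2.31 × 3.7786% = 10.48%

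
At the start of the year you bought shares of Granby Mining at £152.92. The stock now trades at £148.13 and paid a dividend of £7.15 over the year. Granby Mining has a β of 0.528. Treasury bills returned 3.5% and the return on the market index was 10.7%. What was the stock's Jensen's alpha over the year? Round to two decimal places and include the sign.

-5.76%

Realised HPR = (P1 + D1 − P0) / P0 = (148.13 + 7.15 − 152.92) / 152.92 = 2.36 / 152.92 = 1.5433%
MRP = 10.7% − 3.5% = 7.20%
CAPM required = R_f + β·MRP = 3.5% + 0.528 × 7.2% = 7.3016%
α = realised − required = 1.5433% − 7.3016% = -5.76%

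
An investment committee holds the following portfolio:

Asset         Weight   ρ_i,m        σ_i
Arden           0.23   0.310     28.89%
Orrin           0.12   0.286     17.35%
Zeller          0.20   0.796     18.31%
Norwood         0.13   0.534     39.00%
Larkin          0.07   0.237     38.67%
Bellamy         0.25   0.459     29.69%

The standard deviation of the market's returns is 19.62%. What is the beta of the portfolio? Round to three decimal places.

β_Arden = 0.310 × 28.89% / 19.62% = 0.4565
β_Orrin = 0.286 × 17.35% / 19.62% = 0.2529
β_Zeller = 0.796 × 18.31% / 19.62% = 0.7429
β_Norwood = 0.534 × 39.00% / 19.62% = 1.0615
β_Larkin = 0.237 × 38.67% / 19.62% = 0.4671
β_Bellamy = 0.459 × 29.69% / 19.62% = 0.6946
β_P = Σ w_i β_i = 0.23×0.4565 + 0.12×0.2529 + 0.20×0.7429 + 0.13×1.0615 + 0.07×0.4671 + 0.25×0.6946 = 0.6283

0.628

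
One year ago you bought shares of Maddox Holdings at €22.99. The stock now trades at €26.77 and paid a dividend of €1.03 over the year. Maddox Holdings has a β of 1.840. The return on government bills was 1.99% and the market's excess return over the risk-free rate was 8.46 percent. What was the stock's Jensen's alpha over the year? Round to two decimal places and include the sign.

+3.37%

Realised HPR = (P1 + D1 − P0) / P0 = (26.77 + 1.03 − 22.99) / 22.99 = 4.81 / 22.99 = 20.9221%
CAPM required = R_f + β·MRP = 1.99% + 1.840 × 8.46% = 17.55640%
α = realised − required = 20.9221% − 17.55640% = +3.37%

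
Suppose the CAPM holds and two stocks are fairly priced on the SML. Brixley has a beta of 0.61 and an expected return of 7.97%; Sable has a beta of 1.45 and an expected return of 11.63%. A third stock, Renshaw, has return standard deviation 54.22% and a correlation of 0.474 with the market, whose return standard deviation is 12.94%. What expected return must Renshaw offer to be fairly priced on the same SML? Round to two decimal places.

MRP = (11.63% − 7.97%) / (1.45 − 0.61) = 4.3571%
R_f = 7.97% − 0.61 × 4.3571% = 5.3122%
β_Renshaw = ρ·σ_i/σ_m = 0.474 × 54.22 / 12.94 = 1.9861
E(R_Renshaw) = R_f + β × MRP = 5.3122% + 1.9861 × 4.3571% = 13.97%

13.97%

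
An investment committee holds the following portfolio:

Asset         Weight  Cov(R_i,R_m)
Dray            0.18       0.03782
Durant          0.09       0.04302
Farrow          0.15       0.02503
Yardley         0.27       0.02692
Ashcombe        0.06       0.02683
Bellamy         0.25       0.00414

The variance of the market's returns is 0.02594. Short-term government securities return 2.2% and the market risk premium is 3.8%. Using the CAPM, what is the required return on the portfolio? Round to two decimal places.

5.77%

β_Dray = 0.03782 / 0.02594 = 1.4580
β_Durant = 0.04302 / 0.02594 = 1.6584
β_Farrow = 0.02503 / 0.02594 = 0.9649
β_Yardley = 0.02692 / 0.02594 = 1.0378
β_Ashcombe = 0.02683 / 0.02594 = 1.0343
β_Bellamy = 0.00414 / 0.02594 = 0.1596
β_P = Σ w_i β_i = 0.18×1.4580 + 0.09×1.6584 + 0.15×0.9649 + 0.27×1.0378 + 0.06×1.0343 + 0.25×0.1596 = 0.9386
E(R_P) = R_f + β_P × MRP = 2.2% + 0.9386 × 3.8% = 5.77%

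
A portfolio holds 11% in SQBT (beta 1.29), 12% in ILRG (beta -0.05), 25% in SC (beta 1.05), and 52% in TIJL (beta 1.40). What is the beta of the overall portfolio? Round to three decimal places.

1.126

β_P = Σ w_i β_i = 0.11×1.29 + 0.12×-0.05 + 0.25×1.05 + 0.52×1.40 = 1.1264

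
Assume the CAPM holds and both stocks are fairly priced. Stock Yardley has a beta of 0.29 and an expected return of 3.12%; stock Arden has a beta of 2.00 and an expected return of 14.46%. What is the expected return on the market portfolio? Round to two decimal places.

Both satisfy E(R) = R_f + β·MRP, so the slope of the SML is
MRP = (14.46% − 3.12%) / (2.00 − 0.29) = 11.34% / 1.71 = 6.6316%
R_f = E(R_Yardley) − β_Yardley·MRP = 3.12% − 0.29 × 6.6316% = 1.1968%
E(R_m) = R_f + MRP = 1.1968% + 6.6316% = 7.83%

7.83%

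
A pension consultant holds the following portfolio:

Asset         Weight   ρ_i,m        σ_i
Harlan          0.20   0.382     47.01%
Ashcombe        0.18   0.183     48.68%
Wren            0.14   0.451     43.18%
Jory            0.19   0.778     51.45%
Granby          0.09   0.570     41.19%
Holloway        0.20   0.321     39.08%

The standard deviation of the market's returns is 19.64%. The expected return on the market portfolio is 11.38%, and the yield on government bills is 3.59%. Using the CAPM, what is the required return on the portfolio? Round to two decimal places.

11.58%

β_Harlan = 0.382 × 47.01% / 19.64% = 0.9143
β_Ashcombe = 0.183 × 48.68% / 19.64% = 0.4536
β_Wren = 0.451 × 43.18% / 19.64% = 0.9916
β_Jory = 0.778 × 51.45% / 19.64% = 2.0381
β_Granby = 0.570 × 41.19% / 19.64% = 1.1954
β_Holloway = 0.321 × 39.08% / 19.64% = 0.6387
β_P = Σ w_i β_i = 0.20×0.9143 + 0.18×0.4536 + 0.14×0.9916 + 0.19×2.0381 + 0.09×1.1954 + 0.20×0.6387 = 1.0259
MRP = 11.38% − 3.59% = 7.79%
E(R_P) = R_f + β_P × MRP = 3.59% + 1.0259 × 7.79% = 11.58%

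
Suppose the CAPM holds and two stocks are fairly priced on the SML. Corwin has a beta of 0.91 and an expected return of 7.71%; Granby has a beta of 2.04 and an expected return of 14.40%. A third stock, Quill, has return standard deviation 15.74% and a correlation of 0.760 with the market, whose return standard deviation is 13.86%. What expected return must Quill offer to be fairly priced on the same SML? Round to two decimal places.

7.43%

MRP = (14.40% − 7.71%) / (2.04 − 0.91) = 5.9204%
R_f = 7.71% − 0.91 × 5.9204% = 2.3224%
β_Quill = ρ·σ_i/σ_m = 0.760 × 15.74 / 13.86 = 0.8631
E(R_Quill) = R_f + β × MRP = 2.3224% + 0.8631 × 5.9204% = 7.43%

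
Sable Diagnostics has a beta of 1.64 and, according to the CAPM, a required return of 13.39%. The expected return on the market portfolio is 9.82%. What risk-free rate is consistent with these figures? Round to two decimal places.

E(R) = R_f + β(E(R_m) − R_f) = R_f(1 − β) + β·E(R_m)
13.39% = R_f × (1 − 1.64) + 1.64 × 9.82%
13.39% = R_f × -0.64 + 16.1048%
R_f = (13.39% − 16.1048%) / -0.64 = 4.24%

4.24%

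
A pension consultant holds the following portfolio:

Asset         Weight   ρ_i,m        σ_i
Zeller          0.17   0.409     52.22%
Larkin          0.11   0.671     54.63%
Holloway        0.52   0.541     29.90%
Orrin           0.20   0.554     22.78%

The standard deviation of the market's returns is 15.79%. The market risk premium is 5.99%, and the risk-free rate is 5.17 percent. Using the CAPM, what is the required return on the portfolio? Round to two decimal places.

β_Zeller = 0.409 × 52.22% / 15.79% = 1.3526
β_Larkin = 0.671 × 54.63% / 15.79% = 2.3215
β_Holloway = 0.541 × 29.90% / 15.79% = 1.0244
β_Orrin = 0.554 × 22.78% / 15.79% = 0.7992
β_P = Σ w_i β_i = 0.17×1.3526 + 0.11×2.3215 + 0.52×1.0244 + 0.20×0.7992 = 1.1778
E(R_P) = R_f + β_P × MRP = 5.17% + 1.1778 × 5.99% = 12.23%

12.23%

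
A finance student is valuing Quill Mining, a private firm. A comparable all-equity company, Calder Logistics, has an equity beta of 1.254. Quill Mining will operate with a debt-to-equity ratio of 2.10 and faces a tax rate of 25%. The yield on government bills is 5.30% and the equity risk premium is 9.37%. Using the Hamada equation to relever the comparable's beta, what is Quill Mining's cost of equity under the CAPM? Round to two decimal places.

35.56%

β_L = β_U × [1 + (1 − t)(D/E)] = 1.254 × [1 + (1 − 0.25) × 2.10]
    = 1.254 × [1 + 0.75 × 2.10] = 1.254 × 2.5750 = 3.2291
E(R) = R_f + β_L × MRP = 5.30% + 3.2291 × 9.37% = 35.56%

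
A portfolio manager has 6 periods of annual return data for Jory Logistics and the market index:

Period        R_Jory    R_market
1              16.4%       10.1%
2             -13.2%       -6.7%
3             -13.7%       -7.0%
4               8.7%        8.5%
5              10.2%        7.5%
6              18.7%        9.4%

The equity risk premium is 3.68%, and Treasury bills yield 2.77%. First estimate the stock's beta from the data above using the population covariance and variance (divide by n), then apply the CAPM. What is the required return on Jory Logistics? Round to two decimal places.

Mean R_i = (16.4 − 13.2 − 13.7 + 8.7 + 10.2 + 18.7) / 6 = 4.5167%
Mean R_m = (10.1 − 6.7 − 7.0 + 8.5 + 7.5 + 9.4) / 6 = 3.6333%
Σ(R_i − R̄_i)(R_m − R̄_m) = 577.7467  ⇒  Cov = 577.7467 / 6 = 96.2911
Σ(R_m − R̄_m)² = 333.5533  ⇒  Var(R_m) = 333.5533 / 6 = 55.5922
β = Cov / Var(R_m) = 96.2911 / 55.5922 = 1.7321
E(R) = R_f + β × MRP = 2.77% + 1.7321 × 3.68% = 9.14%

9.14%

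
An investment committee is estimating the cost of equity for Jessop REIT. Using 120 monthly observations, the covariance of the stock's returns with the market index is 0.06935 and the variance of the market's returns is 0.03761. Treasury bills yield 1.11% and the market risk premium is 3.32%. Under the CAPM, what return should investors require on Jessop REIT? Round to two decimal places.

β = Cov(R_i, R_m) / Var(R_m) = 0.06935 / 0.03761 = 1.8439
E(R) = R_f + β × MRP = 1.11% + 1.8439 × 3.32% = 7.23%

7.23%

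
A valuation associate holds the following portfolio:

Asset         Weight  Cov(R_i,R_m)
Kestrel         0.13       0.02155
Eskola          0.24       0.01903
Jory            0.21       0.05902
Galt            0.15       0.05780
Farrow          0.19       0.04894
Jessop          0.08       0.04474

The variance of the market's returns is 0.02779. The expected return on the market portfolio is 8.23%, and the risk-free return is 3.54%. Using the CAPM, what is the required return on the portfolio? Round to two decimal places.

β_Kestrel = 0.02155 / 0.02779 = 0.7755
β_Eskola = 0.01903 / 0.02779 = 0.6848
β_Jory = 0.05902 / 0.02779 = 2.1238
β_Galt = 0.05780 / 0.02779 = 2.0799
β_Farrow = 0.04894 / 0.02779 = 1.7611
β_Jessop = 0.04474 / 0.02779 = 1.6099
β_P = Σ w_i β_i = 0.13×0.7755 + 0.24×0.6848 + 0.21×2.1238 + 0.15×2.0799 + 0.19×1.7611 + 0.08×1.6099 = 1.4866
MRP = 8.23% − 3.54% = 4.69%
E(R_P) = R_f + β_P × MRP = 3.54% + 1.4866 × 4.69% = 10.51%

10.51%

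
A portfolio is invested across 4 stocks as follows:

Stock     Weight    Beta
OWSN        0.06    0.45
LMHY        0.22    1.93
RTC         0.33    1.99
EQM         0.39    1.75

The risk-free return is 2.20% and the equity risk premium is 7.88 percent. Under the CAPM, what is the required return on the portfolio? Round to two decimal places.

16.31%

β_P = Σ w_i β_i = 0.06×0.45 + 0.22×1.93 + 0.33×1.99 + 0.39×1.75 = 1.7908
E(R_P) = R_f + β_P × MRP = 2.20% + 1.7908 × 7.88% = 16.31%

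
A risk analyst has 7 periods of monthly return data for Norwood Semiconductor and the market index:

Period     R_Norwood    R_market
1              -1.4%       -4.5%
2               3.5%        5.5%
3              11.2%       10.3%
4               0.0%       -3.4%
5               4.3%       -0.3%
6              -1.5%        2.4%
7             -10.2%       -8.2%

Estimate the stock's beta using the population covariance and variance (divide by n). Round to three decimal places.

Mean R_i = (-1.4 + 3.5 + 11.2 + 0.0 + 4.3 − 1.5 − 10.2) / 7 = 0.8429%
Mean R_m = (-4.5 + 5.5 + 10.3 − 3.4 − 0.3 + 2.4 − 8.2) / 7 = 0.2571%
Σ(R_i − R̄_i)(R_m − R̄_m) = 218.1429  ⇒  Cov = 218.1429 / 7 = 31.1633
Σ(R_m − R̄_m)² = 240.7771  ⇒  Var(R_m) = 240.7771 / 7 = 34.3967
β = Cov / Var(R_m) = 31.1633 / 34.3967 = 0.9060

0.906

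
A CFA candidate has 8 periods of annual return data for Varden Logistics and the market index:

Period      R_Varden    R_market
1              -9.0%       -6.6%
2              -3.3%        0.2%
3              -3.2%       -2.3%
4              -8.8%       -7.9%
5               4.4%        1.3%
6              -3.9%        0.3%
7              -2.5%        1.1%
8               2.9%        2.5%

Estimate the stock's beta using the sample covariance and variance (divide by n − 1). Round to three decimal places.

Mean R_i = (-9.0 − 3.3 − 3.2 − 8.8 + 4.4 − 3.9 − 2.5 + 2.9) / 8 = -2.9250%
Mean R_m = (-6.6 + 0.2 − 2.3 − 7.9 + 1.3 + 0.3 + 1.1 + 2.5) / 8 = -1.4250%
Σ(R_i − R̄_i)(R_m − R̄_m) = 111.3250  ⇒  Cov = 111.3250 / 7 = 15.9036
Σ(R_m − R̄_m)² = 104.2950  ⇒  Var(R_m) = 104.2950 / 7 = 14.8993
β = Cov / Var(R_m) = 15.9036 / 14.8993 = 1.0674

1.067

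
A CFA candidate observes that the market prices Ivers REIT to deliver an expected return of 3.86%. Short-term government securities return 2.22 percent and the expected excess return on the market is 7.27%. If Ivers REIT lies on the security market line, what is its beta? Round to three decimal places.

0.226

β = (E(R) − R_f) / MRP = (3.86% − 2.22%) / 7.27% = 1.64% / 7.27% = 0.226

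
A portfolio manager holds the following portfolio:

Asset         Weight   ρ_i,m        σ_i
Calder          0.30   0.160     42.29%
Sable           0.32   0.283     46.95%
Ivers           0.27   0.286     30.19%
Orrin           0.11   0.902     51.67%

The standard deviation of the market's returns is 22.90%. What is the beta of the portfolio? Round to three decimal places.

0.600

β_Calder = 0.160 × 42.29% / 22.90% = 0.2955
β_Sable = 0.283 × 46.95% / 22.90% = 0.5802
β_Ivers = 0.286 × 30.19% / 22.90% = 0.3770
β_Orrin = 0.902 × 51.67% / 22.90% = 2.0352
β_P = Σ w_i β_i = 0.30×0.2955 + 0.32×0.5802 + 0.27×0.3770 + 0.11×2.0352 = 0.6000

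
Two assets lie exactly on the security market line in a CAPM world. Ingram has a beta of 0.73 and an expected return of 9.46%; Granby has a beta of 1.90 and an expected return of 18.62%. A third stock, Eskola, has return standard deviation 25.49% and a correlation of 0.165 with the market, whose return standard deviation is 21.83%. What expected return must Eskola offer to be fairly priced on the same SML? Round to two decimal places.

MRP = (18.62% − 9.46%) / (1.90 − 0.73) = 7.8291%
R_f = 9.46% − 0.73 × 7.8291% = 3.7448%
β_Eskola = ρ·σ_i/σ_m = 0.165 × 25.49 / 21.83 = 0.1927
E(R_Eskola) = R_f + β × MRP = 3.7448% + 0.1927 × 7.8291% = 5.25%

5.25%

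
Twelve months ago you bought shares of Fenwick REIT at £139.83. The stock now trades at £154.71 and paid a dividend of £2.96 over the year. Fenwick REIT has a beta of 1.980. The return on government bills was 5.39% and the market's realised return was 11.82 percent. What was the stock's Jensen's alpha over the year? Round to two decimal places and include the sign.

-5.36%

Realised HPR = (P1 + D1 − P0) / P0 = (154.71 + 2.96 − 139.83) / 139.83 = 17.84 / 139.83 = 12.7583%
MRP = 11.82% − 5.39% = 6.43%
CAPM required = R_f + β·MRP = 5.39% + 1.980 × 6.43% = 18.12140%
α = realised − required = 12.7583% − 18.12140% = -5.36%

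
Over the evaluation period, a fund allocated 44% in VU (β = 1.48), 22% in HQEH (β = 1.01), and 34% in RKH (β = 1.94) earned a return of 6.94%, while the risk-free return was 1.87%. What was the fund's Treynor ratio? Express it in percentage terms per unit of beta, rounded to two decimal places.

β_P = 0.44×1.48 + 0.22×1.01 + 0.34×1.94 = 1.5330
Treynor = (R_P − R_f) / β_P = (6.94% − 1.87%) / 1.5330 = 5.07% / 1.5330 = 3.31%

3.31%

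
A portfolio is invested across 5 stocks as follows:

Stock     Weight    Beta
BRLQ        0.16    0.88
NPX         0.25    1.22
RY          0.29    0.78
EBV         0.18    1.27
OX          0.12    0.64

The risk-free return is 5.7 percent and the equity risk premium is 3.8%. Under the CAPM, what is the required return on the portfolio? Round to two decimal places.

9.41%

β_P = Σ w_i β_i = 0.16×0.88 + 0.25×1.22 + 0.29×0.78 + 0.18×1.27 + 0.12×0.64 = 0.9774
E(R_P) = R_f + β_P × MRP = 5.7% + 0.9774 × 3.8% = 9.41%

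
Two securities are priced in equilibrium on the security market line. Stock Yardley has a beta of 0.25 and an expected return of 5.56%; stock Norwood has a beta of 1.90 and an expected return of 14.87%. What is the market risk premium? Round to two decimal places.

Both satisfy E(R) = R_f + β·MRP, so the slope of the SML is
MRP = (14.87% − 5.56%) / (1.90 − 0.25) = 9.31% / 1.65 = 5.6424%

5.64%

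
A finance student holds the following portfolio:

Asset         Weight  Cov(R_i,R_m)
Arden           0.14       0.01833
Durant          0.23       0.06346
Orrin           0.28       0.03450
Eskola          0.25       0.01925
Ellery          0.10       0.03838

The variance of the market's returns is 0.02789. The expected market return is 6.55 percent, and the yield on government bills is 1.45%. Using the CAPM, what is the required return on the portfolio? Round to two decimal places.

β_Arden = 0.01833 / 0.02789 = 0.6572
β_Durant = 0.06346 / 0.02789 = 2.2754
β_Orrin = 0.03450 / 0.02789 = 1.2370
β_Eskola = 0.01925 / 0.02789 = 0.6902
β_Ellery = 0.03838 / 0.02789 = 1.3761
β_P = Σ w_i β_i = 0.14×0.6572 + 0.23×2.2754 + 0.28×1.2370 + 0.25×0.6902 + 0.10×1.3761 = 1.2719
MRP = 6.55% − 1.45% = 5.10%
E(R_P) = R_f + β_P × MRP = 1.45% + 1.2719 × 5.10% = 7.94%

7.94%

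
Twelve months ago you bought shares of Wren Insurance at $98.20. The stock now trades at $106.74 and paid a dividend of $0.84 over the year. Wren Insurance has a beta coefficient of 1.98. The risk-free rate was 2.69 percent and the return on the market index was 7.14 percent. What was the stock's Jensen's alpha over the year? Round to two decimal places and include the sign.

Realised HPR = (P1 + D1 − P0) / P0 = (106.74 + 0.84 − 98.20) / 98.20 = 9.38 / 98.20 = 9.5519%
MRP = 7.14% − 2.69% = 4.45%
CAPM required = R_f + β·MRP = 2.69% + 1.98 × 4.45% = 11.5010%
α = realised − required = 9.5519% − 11.5010% = -1.95%

-1.95%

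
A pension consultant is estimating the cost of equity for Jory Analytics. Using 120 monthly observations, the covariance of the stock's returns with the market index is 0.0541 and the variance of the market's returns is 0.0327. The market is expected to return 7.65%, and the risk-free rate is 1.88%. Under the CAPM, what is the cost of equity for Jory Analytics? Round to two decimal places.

11.43%

β = Cov(R_i, R_m) / Var(R_m) = 0.0541 / 0.0327 = 1.6544
MRP = 7.65% − 1.88% = 5.77%
E(R) = R_f + β × MRP = 1.88% + 1.6544 × 5.77% = 11.43%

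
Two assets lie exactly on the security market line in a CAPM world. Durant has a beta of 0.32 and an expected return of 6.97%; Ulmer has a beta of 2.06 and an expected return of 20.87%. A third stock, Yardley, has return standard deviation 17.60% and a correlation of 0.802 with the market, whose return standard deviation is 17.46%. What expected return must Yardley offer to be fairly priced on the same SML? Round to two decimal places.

10.87%

MRP = (20.87% − 6.97%) / (2.06 − 0.32) = 7.9885%
R_f = 6.97% − 0.32 × 7.9885% = 4.4137%
β_Yardley = ρ·σ_i/σ_m = 0.802 × 17.60 / 17.46 = 0.8084
E(R_Yardley) = R_f + β × MRP = 4.4137% + 0.8084 × 7.9885% = 10.87%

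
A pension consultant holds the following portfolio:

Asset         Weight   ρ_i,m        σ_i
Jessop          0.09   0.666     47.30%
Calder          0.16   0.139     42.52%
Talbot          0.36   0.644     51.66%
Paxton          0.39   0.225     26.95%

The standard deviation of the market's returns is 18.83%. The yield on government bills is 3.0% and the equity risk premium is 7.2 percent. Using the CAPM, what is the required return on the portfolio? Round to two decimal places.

β_Jessop = 0.666 × 47.30% / 18.83% = 1.6730
β_Calder = 0.139 × 42.52% / 18.83% = 0.3139
β_Talbot = 0.644 × 51.66% / 18.83% = 1.7668
β_Paxton = 0.225 × 26.95% / 18.83% = 0.3220
β_P = Σ w_i β_i = 0.09×1.6730 + 0.16×0.3139 + 0.36×1.7668 + 0.39×0.3220 = 0.9624
E(R_P) = R_f + β_P × MRP = 3.0% + 0.9624 × 7.2% = 9.93%

9.93%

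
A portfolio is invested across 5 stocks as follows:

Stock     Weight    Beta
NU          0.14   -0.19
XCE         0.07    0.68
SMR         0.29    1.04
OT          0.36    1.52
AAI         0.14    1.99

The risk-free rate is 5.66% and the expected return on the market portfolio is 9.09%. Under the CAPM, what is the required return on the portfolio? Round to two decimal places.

9.60%

β_P = Σ w_i β_i = 0.14×-0.19 + 0.07×0.68 + 0.29×1.04 + 0.36×1.52 + 0.14×1.99 = 1.1484
MRP = 9.09% − 5.66% = 3.43%
E(R_P) = R_f + β_P × MRP = 5.66% + 1.1484 × 3.43% = 9.60%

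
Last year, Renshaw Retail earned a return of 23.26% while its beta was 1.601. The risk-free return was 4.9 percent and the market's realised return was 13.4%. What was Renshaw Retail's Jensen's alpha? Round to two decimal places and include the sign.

+4.75%

Market excess return = 13.4% − 4.9% = 8.50%
CAPM benchmark = R_f + β(R_m − R_f) = 4.9% + 1.601 × 8.5% = 18.5085%
α = actual − benchmark = 23.26% − 18.5085% = +4.75%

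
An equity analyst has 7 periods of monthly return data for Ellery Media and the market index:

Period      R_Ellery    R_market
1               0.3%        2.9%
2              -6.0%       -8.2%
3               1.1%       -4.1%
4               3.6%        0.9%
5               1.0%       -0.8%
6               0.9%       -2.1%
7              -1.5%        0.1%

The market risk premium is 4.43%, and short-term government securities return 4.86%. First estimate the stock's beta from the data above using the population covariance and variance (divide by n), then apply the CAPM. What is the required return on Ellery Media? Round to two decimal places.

7.35%

Mean R_i = (0.3 − 6.0 + 1.1 + 3.6 + 1.0 + 0.9 − 1.5) / 7 = -0.0857%
Mean R_m = (2.9 − 8.2 − 4.1 + 0.9 − 0.8 − 2.1 + 0.1) / 7 = -1.6143%
Σ(R_i − R̄_i)(R_m − R̄_m) = 44.9914  ⇒  Cov = 44.9914 / 7 = 6.4273
Σ(R_m − R̄_m)² = 80.0886  ⇒  Var(R_m) = 80.0886 / 7 = 11.4412
β = Cov / Var(R_m) = 6.4273 / 11.4412 = 0.5618
E(R) = R_f + β × MRP = 4.86% + 0.5618 × 4.43% = 7.35%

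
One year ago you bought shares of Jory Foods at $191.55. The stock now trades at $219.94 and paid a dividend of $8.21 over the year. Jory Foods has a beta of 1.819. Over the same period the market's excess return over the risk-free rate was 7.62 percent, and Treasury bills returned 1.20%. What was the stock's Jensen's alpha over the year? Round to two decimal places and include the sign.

Realised HPR = (P1 + D1 − P0) / P0 = (219.94 + 8.21 − 191.55) / 191.55 = 36.60 / 191.55 = 19.1073%
CAPM required = R_f + β·MRP = 1.20% + 1.819 × 7.62% = 15.06078%
α = realised − required = 19.1073% − 15.06078% = +4.05%

+4.05%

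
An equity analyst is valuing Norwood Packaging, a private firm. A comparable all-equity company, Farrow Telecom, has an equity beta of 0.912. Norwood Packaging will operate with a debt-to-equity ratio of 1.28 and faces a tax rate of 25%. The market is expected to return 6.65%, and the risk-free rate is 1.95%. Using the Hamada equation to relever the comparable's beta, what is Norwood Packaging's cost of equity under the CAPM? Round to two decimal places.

β_L = β_U × [1 + (1 − t)(D/E)] = 0.912 × [1 + (1 − 0.25) × 1.28]
    = 0.912 × [1 + 0.75 × 1.28] = 0.912 × 1.9600 = 1.7875
MRP = 6.65% − 1.95% = 4.70%
E(R) = R_f + β_L × MRP = 1.95% + 1.7875 × 4.70% = 10.35%

10.35%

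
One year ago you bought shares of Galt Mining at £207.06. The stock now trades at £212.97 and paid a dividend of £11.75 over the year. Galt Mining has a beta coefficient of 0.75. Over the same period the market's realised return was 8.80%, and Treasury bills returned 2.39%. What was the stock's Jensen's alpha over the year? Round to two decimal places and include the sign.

Realised HPR = (P1 + D1 − P0) / P0 = (212.97 + 11.75 − 207.06) / 207.06 = 17.66 / 207.06 = 8.5289%
MRP = 8.80% − 2.39% = 6.41%
CAPM required = R_f + β·MRP = 2.39% + 0.75 × 6.41% = 7.1975%
α = realised − required = 8.5289% − 7.1975% = +1.33%

+1.33%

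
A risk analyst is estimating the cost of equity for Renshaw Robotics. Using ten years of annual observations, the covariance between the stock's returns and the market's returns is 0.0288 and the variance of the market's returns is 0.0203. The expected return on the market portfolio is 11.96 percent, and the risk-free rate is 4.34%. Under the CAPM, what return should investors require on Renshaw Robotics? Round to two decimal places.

15.15%

β = Cov(R_i, R_m) / Var(R_m) = 0.0288 / 0.0203 = 1.4187
MRP = 11.96% − 4.34% = 7.62%
E(R) = R_f + β × MRP = 4.34% + 1.4187 × 7.62% = 15.15%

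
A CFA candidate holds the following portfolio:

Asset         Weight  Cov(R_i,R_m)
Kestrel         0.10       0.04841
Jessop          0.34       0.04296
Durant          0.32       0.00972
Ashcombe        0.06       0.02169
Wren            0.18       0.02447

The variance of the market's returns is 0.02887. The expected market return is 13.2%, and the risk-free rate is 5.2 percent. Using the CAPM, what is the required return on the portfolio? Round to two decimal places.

13.03%

β_Kestrel = 0.04841 / 0.02887 = 1.6768
β_Jessop = 0.04296 / 0.02887 = 1.4880
β_Durant = 0.00972 / 0.02887 = 0.3367
β_Ashcombe = 0.02169 / 0.02887 = 0.7513
β_Wren = 0.02447 / 0.02887 = 0.8476
β_P = Σ w_i β_i = 0.10×1.6768 + 0.34×1.4880 + 0.32×0.3367 + 0.06×0.7513 + 0.18×0.8476 = 0.9790
MRP = 13.2% − 5.2% = 8.00%
E(R_P) = R_f + β_P × MRP = 5.2% + 0.9790 × 8.0% = 13.03%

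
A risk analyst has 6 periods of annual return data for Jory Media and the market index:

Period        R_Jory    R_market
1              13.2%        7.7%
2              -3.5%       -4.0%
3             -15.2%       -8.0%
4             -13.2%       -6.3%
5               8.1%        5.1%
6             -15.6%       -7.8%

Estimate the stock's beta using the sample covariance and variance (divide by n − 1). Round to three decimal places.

Mean R_i = (13.2 − 3.5 − 15.2 − 13.2 + 8.1 − 15.6) / 6 = -4.3667%
Mean R_m = (7.7 − 4.0 − 8.0 − 6.3 + 5.1 − 7.8) / 6 = -2.2167%
Σ(R_i − R̄_i)(R_m − R̄_m) = 425.3133  ⇒  Cov = 425.3133 / 5 = 85.0627
Σ(R_m − R̄_m)² = 236.3483  ⇒  Var(R_m) = 236.3483 / 5 = 47.2697
β = Cov / Var(R_m) = 85.0627 / 47.2697 = 1.7995

1.800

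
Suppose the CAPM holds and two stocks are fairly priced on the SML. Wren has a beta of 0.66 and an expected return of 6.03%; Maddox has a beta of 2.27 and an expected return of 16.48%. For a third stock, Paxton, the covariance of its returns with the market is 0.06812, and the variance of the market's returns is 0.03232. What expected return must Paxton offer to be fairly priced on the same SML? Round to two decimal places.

MRP = (16.48% − 6.03%) / (2.27 − 0.66) = 6.4907%
R_f = 6.03% − 0.66 × 6.4907% = 1.7461%
β_Paxton = Cov / Var(R_m) = 0.06812 / 0.03232 = 2.1077
E(R_Paxton) = R_f + β × MRP = 1.7461% + 2.1077 × 6.4907% = 15.43%

15.43%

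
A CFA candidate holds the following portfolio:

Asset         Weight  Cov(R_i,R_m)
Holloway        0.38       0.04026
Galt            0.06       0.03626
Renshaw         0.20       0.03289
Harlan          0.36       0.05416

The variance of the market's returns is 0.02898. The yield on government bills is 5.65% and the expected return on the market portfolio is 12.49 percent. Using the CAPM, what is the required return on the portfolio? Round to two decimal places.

15.93%

β_Holloway = 0.04026 / 0.02898 = 1.3892
β_Galt = 0.03626 / 0.02898 = 1.2512
β_Renshaw = 0.03289 / 0.02898 = 1.1349
β_Harlan = 0.05416 / 0.02898 = 1.8689
β_P = Σ w_i β_i = 0.38×1.3892 + 0.06×1.2512 + 0.20×1.1349 + 0.36×1.8689 = 1.5028
MRP = 12.49% − 5.65% = 6.84%
E(R_P) = R_f + β_P × MRP = 5.65% + 1.5028 × 6.84% = 15.93%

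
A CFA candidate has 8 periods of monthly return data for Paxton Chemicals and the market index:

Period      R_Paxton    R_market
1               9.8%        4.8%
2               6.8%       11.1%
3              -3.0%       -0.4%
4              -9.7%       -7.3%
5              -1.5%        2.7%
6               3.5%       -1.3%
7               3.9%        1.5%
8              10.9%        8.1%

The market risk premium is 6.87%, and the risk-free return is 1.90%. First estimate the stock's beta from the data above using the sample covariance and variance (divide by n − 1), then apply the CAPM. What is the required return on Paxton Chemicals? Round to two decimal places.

Mean R_i = (9.8 + 6.8 − 3.0 − 9.7 − 1.5 + 3.5 + 3.9 + 10.9) / 8 = 2.5875%
Mean R_m = (4.8 + 11.1 − 0.4 − 7.3 + 2.7 − 1.3 + 1.5 + 8.1) / 8 = 2.4000%
Σ(R_i − R̄_i)(R_m − R̄_m) = 230.3900  ⇒  Cov = 230.3900 / 7 = 32.9129
Σ(R_m − R̄_m)² = 230.4600  ⇒  Var(R_m) = 230.4600 / 7 = 32.9229
β = Cov / Var(R_m) = 32.9129 / 32.9229 = 0.9997
E(R) = R_f + β × MRP = 1.90% + 0.9997 × 6.87% = 8.77%

8.77%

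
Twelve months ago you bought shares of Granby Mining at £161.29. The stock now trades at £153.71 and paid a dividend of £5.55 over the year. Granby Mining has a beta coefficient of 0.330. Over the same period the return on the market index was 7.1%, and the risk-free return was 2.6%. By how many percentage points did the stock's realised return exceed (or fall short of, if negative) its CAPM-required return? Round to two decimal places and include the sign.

-5.34%

Realised HPR = (P1 + D1 − P0) / P0 = (153.71 + 5.55 − 161.29) / 161.29 = -2.03 / 161.29 = -1.2586%
MRP = 7.1% − 2.6% = 4.50%
CAPM required = R_f + β·MRP = 2.6% + 0.330 × 4.5% = 4.0850%
α = realised − required = -1.2586% − 4.0850% = -5.34%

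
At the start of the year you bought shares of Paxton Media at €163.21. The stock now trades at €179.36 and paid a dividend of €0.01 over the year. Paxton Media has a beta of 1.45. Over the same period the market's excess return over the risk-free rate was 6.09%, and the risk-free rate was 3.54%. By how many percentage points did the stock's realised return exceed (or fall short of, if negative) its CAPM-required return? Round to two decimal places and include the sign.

-2.47%

Realised HPR = (P1 + D1 − P0) / P0 = (179.36 + 0.01 − 163.21) / 163.21 = 16.16 / 163.21 = 9.9014%
CAPM required = R_f + β·MRP = 3.54% + 1.45 × 6.09% = 12.3705%
α = realised − required = 9.9014% − 12.3705% = -2.47%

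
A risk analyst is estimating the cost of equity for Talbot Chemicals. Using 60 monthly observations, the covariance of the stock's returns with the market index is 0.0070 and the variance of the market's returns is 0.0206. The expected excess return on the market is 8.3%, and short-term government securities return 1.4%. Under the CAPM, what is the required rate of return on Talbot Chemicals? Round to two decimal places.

4.22%

β = Cov(R_i, R_m) / Var(R_m) = 0.0070 / 0.0206 = 0.3398
E(R) = R_f + β × MRP = 1.4% + 0.3398 × 8.3% = 4.22%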